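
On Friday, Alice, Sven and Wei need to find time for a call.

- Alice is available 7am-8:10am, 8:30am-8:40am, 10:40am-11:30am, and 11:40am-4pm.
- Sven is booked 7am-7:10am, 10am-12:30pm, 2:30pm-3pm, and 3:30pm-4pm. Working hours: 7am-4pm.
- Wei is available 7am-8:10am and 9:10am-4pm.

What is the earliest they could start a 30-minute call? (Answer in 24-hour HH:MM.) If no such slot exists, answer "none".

Sven free within 07:00–16:00: 07:10–10:00, 12:30–14:30, 15:00–15:30.
Alice ∩ Sven: 07:10–08:10, 08:30–08:40, 12:30–14:30, 15:00–15:30.
Alice ∩ Sven ∩ Wei: 07:10–08:10, 12:30–14:30, 15:00–15:30.
Windows ≥ 30 min: 07:10–08:10, 12:30–14:30, 15:00–15:30.
Earliest such window starts at 07:10.

07:10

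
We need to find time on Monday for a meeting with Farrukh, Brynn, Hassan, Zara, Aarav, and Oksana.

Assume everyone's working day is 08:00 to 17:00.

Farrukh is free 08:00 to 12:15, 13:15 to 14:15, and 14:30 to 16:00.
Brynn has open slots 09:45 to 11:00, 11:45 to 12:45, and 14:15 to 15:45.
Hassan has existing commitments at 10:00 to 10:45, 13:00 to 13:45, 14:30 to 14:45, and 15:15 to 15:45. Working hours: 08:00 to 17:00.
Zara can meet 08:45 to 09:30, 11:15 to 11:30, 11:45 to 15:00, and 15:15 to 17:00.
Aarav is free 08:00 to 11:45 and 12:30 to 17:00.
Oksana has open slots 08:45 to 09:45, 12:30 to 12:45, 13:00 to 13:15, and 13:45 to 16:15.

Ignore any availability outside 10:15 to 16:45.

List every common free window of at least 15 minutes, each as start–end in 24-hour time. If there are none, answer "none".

14:45–15:00

Hassan free within 08:00–17:00: 08:00–10:00, 10:45–13:00, 13:45–14:30, 14:45–15:15, 15:45–17:00.
Farrukh ∩ Brynn: 09:45–11:00, 11:45–12:15, 14:30–15:45.
Farrukh ∩ Brynn ∩ Hassan: 09:45–10:00, 10:45–11:00, 11:45–12:15, 14:45–15:15.
Farrukh ∩ Brynn ∩ Hassan ∩ Zara: 11:45–12:15, 14:45–15:00.
Farrukh ∩ Brynn ∩ Hassan ∩ Zara ∩ Aarav: 14:45–15:00.
Farrukh ∩ Brynn ∩ Hassan ∩ Zara ∩ Aarav ∩ Oksana: 14:45–15:00.
Restricted to 10:15–16:45: 14:45–15:00.
Windows ≥ 15 min: 14:45–15:00.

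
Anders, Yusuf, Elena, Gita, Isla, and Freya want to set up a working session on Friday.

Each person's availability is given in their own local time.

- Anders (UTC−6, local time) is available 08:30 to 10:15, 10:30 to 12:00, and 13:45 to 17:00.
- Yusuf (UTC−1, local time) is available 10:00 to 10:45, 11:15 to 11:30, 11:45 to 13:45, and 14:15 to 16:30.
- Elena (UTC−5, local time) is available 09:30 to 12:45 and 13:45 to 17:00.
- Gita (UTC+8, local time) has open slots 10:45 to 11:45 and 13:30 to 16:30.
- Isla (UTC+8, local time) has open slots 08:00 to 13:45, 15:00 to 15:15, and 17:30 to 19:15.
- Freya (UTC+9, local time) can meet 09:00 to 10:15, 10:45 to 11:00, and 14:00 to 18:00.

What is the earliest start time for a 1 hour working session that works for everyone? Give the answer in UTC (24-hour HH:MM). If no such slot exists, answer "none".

none

Anders → UTC: 14:30–16:15, 16:30–18:00, 19:45–23:00.
Yusuf → UTC: 11:00–11:45, 12:15–12:30, 12:45–14:45, 15:15–17:30.
Elena → UTC: 14:30–17:45, 18:45–22:00.
Gita → UTC: 02:45–03:45, 05:30–08:30.
Isla → UTC: 00:00–05:45, 07:00–07:15, 09:30–11:15.
Freya → UTC: 00:00–01:15, 01:45–02:00, 05:00–09:00.
Anders ∩ Yusuf: 14:30–14:45, 15:15–16:15, 16:30–17:30.
Anders ∩ Yusuf ∩ Elena: 14:30–14:45, 15:15–16:15, 16:30–17:30.
Anders ∩ Yusuf ∩ Elena ∩ Gita: (none).
Anders ∩ Yusuf ∩ Elena ∩ Gita ∩ Isla: (none).
Anders ∩ Yusuf ∩ Elena ∩ Gita ∩ Isla ∩ Freya: (none).
Windows ≥ 60 min: (none).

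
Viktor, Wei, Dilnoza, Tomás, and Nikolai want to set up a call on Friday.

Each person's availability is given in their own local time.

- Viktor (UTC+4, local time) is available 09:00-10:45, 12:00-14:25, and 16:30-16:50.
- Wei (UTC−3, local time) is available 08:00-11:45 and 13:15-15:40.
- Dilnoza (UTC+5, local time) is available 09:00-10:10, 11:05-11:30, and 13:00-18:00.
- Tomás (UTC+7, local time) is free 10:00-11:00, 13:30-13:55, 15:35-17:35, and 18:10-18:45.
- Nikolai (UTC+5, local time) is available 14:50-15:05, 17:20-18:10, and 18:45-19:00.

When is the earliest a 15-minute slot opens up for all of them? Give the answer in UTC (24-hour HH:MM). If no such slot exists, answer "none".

Viktor → UTC: 05:00–06:45, 08:00–10:25, 12:30–12:50.
Wei → UTC: 11:00–14:45, 16:15–18:40.
Dilnoza → UTC: 04:00–05:10, 06:05–06:30, 08:00–13:00.
Tomás → UTC: 03:00–04:00, 06:30–06:55, 08:35–10:35, 11:10–11:45.
Nikolai → UTC: 09:50–10:05, 12:20–13:10, 13:45–14:00.
Viktor ∩ Wei: 12:30–12:50.
Viktor ∩ Wei ∩ Dilnoza: 12:30–12:50.
Viktor ∩ Wei ∩ Dilnoza ∩ Tomás: (none).
Viktor ∩ Wei ∩ Dilnoza ∩ Tomás ∩ Nikolai: (none).
Windows ≥ 15 min: (none).

none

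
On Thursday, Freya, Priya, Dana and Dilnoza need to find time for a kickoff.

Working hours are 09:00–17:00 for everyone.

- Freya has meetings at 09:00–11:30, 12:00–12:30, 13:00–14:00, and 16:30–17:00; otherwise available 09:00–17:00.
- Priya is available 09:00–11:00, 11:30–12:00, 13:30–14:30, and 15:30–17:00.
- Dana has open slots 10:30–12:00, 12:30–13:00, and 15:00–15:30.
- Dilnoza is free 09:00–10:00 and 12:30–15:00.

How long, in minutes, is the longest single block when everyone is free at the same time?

Freya free within 09:00–17:00: 11:30–12:00, 12:30–13:00, 14:00–16:30.
Freya ∩ Priya: 11:30–12:00, 14:00–14:30, 15:30–16:30.
Freya ∩ Priya ∩ Dana: 11:30–12:00.
Freya ∩ Priya ∩ Dana ∩ Dilnoza: (none).
No common window.

0 minutes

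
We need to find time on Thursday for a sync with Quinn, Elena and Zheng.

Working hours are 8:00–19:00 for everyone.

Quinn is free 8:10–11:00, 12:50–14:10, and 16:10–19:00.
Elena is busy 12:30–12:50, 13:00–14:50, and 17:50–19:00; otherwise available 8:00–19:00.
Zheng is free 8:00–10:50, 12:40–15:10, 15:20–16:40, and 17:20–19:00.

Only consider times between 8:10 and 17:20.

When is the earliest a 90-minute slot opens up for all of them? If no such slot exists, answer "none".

Elena free within 08:00–19:00: 08:00–12:30, 12:50–13:00, 14:50–17:50.
Quinn ∩ Elena: 08:10–11:00, 12:50–13:00, 16:10–17:50.
Quinn ∩ Elena ∩ Zheng: 08:10–10:50, 12:50–13:00, 16:10–16:40, 17:20–17:50.
Restricted to 08:10–17:20: 08:10–10:50, 12:50–13:00, 16:10–16:40.
Windows ≥ 90 min: 08:10–10:50.
Earliest such window starts at 08:10.

08:10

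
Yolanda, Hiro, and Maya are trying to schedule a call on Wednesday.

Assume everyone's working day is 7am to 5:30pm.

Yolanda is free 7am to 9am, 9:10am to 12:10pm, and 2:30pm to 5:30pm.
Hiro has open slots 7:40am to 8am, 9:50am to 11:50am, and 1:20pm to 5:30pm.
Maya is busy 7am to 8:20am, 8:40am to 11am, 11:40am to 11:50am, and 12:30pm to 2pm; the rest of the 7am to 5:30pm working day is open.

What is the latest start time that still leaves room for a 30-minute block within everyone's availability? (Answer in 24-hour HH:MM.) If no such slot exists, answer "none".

17:00

Maya free within 07:00–17:30: 08:20–08:40, 11:00–11:40, 11:50–12:30, 14:00–17:30.
Yolanda ∩ Hiro: 07:40–08:00, 09:50–11:50, 14:30–17:30.
Yolanda ∩ Hiro ∩ Maya: 11:00–11:40, 14:30–17:30.
Windows ≥ 30 min: 11:00–11:40, 14:30–17:30.
Latest start in the last window 14:30–17:30 is 17:30 − 30 min = 17:00.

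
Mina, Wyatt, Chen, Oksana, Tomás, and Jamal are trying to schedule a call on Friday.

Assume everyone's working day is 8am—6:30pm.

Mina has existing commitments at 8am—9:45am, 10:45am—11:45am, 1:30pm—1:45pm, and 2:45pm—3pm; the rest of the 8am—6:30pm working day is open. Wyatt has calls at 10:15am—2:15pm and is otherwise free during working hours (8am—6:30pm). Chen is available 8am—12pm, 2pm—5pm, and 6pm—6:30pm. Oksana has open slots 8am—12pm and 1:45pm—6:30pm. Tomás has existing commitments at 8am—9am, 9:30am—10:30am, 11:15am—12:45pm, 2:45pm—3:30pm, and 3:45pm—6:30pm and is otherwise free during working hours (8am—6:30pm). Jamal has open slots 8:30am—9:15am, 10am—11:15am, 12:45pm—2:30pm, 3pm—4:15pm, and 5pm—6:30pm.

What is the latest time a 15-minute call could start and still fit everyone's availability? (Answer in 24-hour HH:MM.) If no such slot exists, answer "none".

Mina free within 08:00–18:30: 09:45–10:45, 11:45–13:30, 13:45–14:45, 15:00–18:30.
Wyatt free within 08:00–18:30: 08:00–10:15, 14:15–18:30.
Tomás free within 08:00–18:30: 09:00–09:30, 10:30–11:15, 12:45–14:45, 15:30–15:45.
Mina ∩ Wyatt: 09:45–10:15, 14:15–14:45, 15:00–18:30.
Mina ∩ Wyatt ∩ Chen: 09:45–10:15, 14:15–14:45, 15:00–17:00, 18:00–18:30.
Mina ∩ Wyatt ∩ Chen ∩ Oksana: 09:45–10:15, 14:15–14:45, 15:00–17:00, 18:00–18:30.
Mina ∩ Wyatt ∩ Chen ∩ Oksana ∩ Tomás: 14:15–14:45, 15:30–15:45.
Mina ∩ Wyatt ∩ Chen ∩ Oksana ∩ Tomás ∩ Jamal: 14:15–14:30, 15:30–15:45.
Windows ≥ 15 min: 14:15–14:30, 15:30–15:45.
Latest start in the last window 15:30–15:45 is 15:45 − 15 min = 15:30.

15:30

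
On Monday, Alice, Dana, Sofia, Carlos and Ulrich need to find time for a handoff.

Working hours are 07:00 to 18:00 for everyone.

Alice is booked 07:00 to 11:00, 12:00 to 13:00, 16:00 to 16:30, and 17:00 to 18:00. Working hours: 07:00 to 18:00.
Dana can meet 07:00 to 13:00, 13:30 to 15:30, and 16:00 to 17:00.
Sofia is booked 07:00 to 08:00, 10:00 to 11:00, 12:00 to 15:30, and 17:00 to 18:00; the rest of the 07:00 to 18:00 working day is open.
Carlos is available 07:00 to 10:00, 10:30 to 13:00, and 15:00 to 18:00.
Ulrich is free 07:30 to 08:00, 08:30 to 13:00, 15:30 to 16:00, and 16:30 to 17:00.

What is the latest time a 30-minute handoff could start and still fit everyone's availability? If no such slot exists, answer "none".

16:30

Alice free within 07:00–18:00: 11:00–12:00, 13:00–16:00, 16:30–17:00.
Sofia free within 07:00–18:00: 08:00–10:00, 11:00–12:00, 15:30–17:00.
Alice ∩ Dana: 11:00–12:00, 13:30–15:30, 16:30–17:00.
Alice ∩ Dana ∩ Sofia: 11:00–12:00, 16:30–17:00.
Alice ∩ Dana ∩ Sofia ∩ Carlos: 11:00–12:00, 16:30–17:00.
Alice ∩ Dana ∩ Sofia ∩ Carlos ∩ Ulrich: 11:00–12:00, 16:30–17:00.
Windows ≥ 30 min: 11:00–12:00, 16:30–17:00.
Latest start in the last window 16:30–17:00 is 17:00 − 30 min = 16:30.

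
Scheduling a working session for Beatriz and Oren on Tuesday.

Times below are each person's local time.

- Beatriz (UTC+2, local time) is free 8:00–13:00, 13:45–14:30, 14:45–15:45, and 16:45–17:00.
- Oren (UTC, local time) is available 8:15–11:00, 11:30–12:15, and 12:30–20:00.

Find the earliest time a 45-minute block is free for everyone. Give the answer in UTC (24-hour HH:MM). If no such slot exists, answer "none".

08:15

Beatriz → UTC: 06:00–11:00, 11:45–12:30, 12:45–13:45, 14:45–15:00.
Oren → UTC: 08:15–11:00, 11:30–12:15, 12:30–20:00.
Beatriz ∩ Oren: 08:15–11:00, 11:45–12:15, 12:45–13:45, 14:45–15:00.
Windows ≥ 45 min: 08:15–11:00, 12:45–13:45.
Earliest such window starts at 08:15.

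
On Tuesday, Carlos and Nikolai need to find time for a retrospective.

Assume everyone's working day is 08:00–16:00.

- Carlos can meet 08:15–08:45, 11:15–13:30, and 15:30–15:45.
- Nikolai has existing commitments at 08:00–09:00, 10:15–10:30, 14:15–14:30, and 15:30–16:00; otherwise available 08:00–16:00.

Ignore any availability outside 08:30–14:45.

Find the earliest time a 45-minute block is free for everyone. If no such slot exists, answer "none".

11:15

Nikolai free within 08:00–16:00: 09:00–10:15, 10:30–14:15, 14:30–15:30.
Carlos ∩ Nikolai: 11:15–13:30.
Restricted to 08:30–14:45: 11:15–13:30.
Windows ≥ 45 min: 11:15–13:30.
Earliest such window starts at 11:15.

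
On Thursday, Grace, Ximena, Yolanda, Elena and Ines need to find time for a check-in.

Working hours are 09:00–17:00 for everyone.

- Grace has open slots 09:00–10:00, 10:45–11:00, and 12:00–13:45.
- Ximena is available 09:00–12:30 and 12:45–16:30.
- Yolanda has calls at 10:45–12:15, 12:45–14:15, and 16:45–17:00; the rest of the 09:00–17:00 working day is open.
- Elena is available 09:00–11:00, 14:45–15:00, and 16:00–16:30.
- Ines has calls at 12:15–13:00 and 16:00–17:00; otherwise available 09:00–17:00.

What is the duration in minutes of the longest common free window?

Yolanda free within 09:00–17:00: 09:00–10:45, 12:15–12:45, 14:15–16:45.
Ines free within 09:00–17:00: 09:00–12:15, 13:00–16:00.
Grace ∩ Ximena: 09:00–10:00, 10:45–11:00, 12:00–12:30, 12:45–13:45.
Grace ∩ Ximena ∩ Yolanda: 09:00–10:00, 12:15–12:30.
Grace ∩ Ximena ∩ Yolanda ∩ Elena: 09:00–10:00.
Grace ∩ Ximena ∩ Yolanda ∩ Elena ∩ Ines: 09:00–10:00.
Single common window of 60 minutes.

60 minutes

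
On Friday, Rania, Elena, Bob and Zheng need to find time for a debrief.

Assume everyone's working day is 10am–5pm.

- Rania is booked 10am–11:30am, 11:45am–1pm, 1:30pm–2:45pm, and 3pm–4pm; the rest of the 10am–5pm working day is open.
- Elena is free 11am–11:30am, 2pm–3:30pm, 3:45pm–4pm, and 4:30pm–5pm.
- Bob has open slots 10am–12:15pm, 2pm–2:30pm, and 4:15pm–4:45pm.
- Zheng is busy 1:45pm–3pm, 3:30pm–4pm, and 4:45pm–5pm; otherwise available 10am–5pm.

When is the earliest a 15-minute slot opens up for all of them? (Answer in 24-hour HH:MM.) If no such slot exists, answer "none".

16:30

Rania free within 10:00–17:00: 11:30–11:45, 13:00–13:30, 14:45–15:00, 16:00–17:00.
Zheng free within 10:00–17:00: 10:00–13:45, 15:00–15:30, 16:00–16:45.
Rania ∩ Elena: 14:45–15:00, 16:30–17:00.
Rania ∩ Elena ∩ Bob: 16:30–16:45.
Rania ∩ Elena ∩ Bob ∩ Zheng: 16:30–16:45.
Windows ≥ 15 min: 16:30–16:45.
Earliest such window starts at 16:30.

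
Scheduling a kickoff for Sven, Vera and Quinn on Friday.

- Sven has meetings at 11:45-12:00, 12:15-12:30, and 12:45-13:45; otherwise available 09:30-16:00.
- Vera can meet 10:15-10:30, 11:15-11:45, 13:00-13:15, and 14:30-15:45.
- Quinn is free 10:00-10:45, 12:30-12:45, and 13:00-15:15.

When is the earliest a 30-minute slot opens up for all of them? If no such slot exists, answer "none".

Sven free within 09:30–16:00: 09:30–11:45, 12:00–12:15, 12:30–12:45, 13:45–16:00.
Sven ∩ Vera: 10:15–10:30, 11:15–11:45, 14:30–15:45.
Sven ∩ Vera ∩ Quinn: 10:15–10:30, 14:30–15:15.
Windows ≥ 30 min: 14:30–15:15.
Earliest such window starts at 14:30.

14:30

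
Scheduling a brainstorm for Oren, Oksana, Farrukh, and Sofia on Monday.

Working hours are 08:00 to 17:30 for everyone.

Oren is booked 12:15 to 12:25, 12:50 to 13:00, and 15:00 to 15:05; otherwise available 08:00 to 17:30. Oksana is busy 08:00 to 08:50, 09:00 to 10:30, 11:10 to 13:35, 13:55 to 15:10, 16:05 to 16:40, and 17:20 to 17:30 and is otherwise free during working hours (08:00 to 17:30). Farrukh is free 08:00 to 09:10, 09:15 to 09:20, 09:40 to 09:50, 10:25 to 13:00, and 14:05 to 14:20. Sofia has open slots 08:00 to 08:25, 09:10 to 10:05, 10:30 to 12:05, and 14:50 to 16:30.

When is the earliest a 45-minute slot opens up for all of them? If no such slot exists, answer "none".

none

Oren free within 08:00–17:30: 08:00–12:15, 12:25–12:50, 13:00–15:00, 15:05–17:30.
Oksana free within 08:00–17:30: 08:50–09:00, 10:30–11:10, 13:35–13:55, 15:10–16:05, 16:40–17:20.
Oren ∩ Oksana: 08:50–09:00, 10:30–11:10, 13:35–13:55, 15:10–16:05, 16:40–17:20.
Oren ∩ Oksana ∩ Farrukh: 08:50–09:00, 10:30–11:10.
Oren ∩ Oksana ∩ Farrukh ∩ Sofia: 10:30–11:10.
Windows ≥ 45 min: (none).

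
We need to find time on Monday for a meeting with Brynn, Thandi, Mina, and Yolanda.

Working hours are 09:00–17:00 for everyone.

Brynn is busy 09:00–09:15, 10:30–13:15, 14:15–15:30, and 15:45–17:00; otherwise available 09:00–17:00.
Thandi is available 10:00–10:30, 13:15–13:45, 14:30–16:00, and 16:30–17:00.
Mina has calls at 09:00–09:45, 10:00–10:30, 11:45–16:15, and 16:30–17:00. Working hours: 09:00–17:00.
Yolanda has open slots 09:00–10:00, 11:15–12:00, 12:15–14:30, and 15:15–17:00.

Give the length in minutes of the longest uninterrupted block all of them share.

Brynn free within 09:00–17:00: 09:15–10:30, 13:15–14:15, 15:30–15:45.
Mina free within 09:00–17:00: 09:45–10:00, 10:30–11:45, 16:15–16:30.
Brynn ∩ Thandi: 10:00–10:30, 13:15–13:45, 15:30–15:45.
Brynn ∩ Thandi ∩ Mina: (none).
Brynn ∩ Thandi ∩ Mina ∩ Yolanda: (none).
No common window.

0 minutes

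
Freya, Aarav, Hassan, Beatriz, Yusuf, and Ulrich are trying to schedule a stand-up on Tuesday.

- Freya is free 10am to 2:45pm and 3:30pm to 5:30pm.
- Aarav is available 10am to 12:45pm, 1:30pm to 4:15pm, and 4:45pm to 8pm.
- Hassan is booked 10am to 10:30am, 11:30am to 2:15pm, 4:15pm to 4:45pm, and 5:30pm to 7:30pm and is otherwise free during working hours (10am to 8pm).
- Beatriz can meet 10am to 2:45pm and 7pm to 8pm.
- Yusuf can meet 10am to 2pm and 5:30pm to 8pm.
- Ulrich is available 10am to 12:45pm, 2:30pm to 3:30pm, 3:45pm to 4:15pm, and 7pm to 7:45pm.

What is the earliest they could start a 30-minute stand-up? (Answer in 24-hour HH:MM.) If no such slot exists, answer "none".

Hassan free within 10:00–20:00: 10:30–11:30, 14:15–16:15, 16:45–17:30, 19:30–20:00.
Freya ∩ Aarav: 10:00–12:45, 13:30–14:45, 15:30–16:15, 16:45–17:30.
Freya ∩ Aarav ∩ Hassan: 10:30–11:30, 14:15–14:45, 15:30–16:15, 16:45–17:30.
Freya ∩ Aarav ∩ Hassan ∩ Beatriz: 10:30–11:30, 14:15–14:45.
Freya ∩ Aarav ∩ Hassan ∩ Beatriz ∩ Yusuf: 10:30–11:30.
Freya ∩ Aarav ∩ Hassan ∩ Beatriz ∩ Yusuf ∩ Ulrich: 10:30–11:30.
Windows ≥ 30 min: 10:30–11:30.
Earliest such window starts at 10:30.

10:30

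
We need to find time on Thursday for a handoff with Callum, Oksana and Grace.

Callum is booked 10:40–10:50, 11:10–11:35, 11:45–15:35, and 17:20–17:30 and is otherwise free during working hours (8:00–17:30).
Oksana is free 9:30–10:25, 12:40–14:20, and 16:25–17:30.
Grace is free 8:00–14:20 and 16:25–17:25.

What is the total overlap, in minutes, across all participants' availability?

Callum free within 08:00–17:30: 08:00–10:40, 10:50–11:10, 11:35–11:45, 15:35–17:20.
Callum ∩ Oksana: 09:30–10:25, 16:25–17:20.
Callum ∩ Oksana ∩ Grace: 09:30–10:25, 16:25–17:20.
Total common minutes: 55 + 55 = 110.

110 minutes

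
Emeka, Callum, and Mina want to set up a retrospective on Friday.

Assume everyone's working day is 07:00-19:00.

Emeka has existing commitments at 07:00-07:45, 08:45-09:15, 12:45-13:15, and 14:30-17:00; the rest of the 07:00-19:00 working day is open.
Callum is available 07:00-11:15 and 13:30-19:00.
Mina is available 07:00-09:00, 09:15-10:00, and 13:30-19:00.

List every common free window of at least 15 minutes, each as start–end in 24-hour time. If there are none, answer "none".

07:45–08:45, 09:15–10:00, 13:30–14:30, 17:00–19:00

Emeka free within 07:00–19:00: 07:45–08:45, 09:15–12:45, 13:15–14:30, 17:00–19:00.
Emeka ∩ Callum: 07:45–08:45, 09:15–11:15, 13:30–14:30, 17:00–19:00.
Emeka ∩ Callum ∩ Mina: 07:45–08:45, 09:15–10:00, 13:30–14:30, 17:00–19:00.
Windows ≥ 15 min: 07:45–08:45, 09:15–10:00, 13:30–14:30, 17:00–19:00.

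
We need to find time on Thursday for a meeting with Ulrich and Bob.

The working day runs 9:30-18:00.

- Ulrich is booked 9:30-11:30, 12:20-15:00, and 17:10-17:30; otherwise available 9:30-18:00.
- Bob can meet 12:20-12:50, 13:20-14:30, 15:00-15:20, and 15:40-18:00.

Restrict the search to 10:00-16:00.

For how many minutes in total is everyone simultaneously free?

40 minutes

Ulrich free within 09:30–18:00: 11:30–12:20, 15:00–17:10, 17:30–18:00.
Ulrich ∩ Bob: 15:00–15:20, 15:40–17:10, 17:30–18:00.
Restricted to 10:00–16:00: 15:00–15:20, 15:40–16:00.
Total common minutes: 20 + 20 = 40.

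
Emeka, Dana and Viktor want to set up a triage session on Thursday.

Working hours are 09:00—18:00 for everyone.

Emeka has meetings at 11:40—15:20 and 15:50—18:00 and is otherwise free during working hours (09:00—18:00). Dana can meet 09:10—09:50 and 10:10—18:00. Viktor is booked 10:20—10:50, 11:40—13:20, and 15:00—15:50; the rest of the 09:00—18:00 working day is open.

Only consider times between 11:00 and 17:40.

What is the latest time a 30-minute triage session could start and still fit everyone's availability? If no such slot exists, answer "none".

Emeka free within 09:00–18:00: 09:00–11:40, 15:20–15:50.
Viktor free within 09:00–18:00: 09:00–10:20, 10:50–11:40, 13:20–15:00, 15:50–18:00.
Emeka ∩ Dana: 09:10–09:50, 10:10–11:40, 15:20–15:50.
Emeka ∩ Dana ∩ Viktor: 09:10–09:50, 10:10–10:20, 10:50–11:40.
Restricted to 11:00–17:40: 11:00–11:40.
Windows ≥ 30 min: 11:00–11:40.
Latest start in the last window 11:00–11:40 is 11:40 − 30 min = 11:10.

11:10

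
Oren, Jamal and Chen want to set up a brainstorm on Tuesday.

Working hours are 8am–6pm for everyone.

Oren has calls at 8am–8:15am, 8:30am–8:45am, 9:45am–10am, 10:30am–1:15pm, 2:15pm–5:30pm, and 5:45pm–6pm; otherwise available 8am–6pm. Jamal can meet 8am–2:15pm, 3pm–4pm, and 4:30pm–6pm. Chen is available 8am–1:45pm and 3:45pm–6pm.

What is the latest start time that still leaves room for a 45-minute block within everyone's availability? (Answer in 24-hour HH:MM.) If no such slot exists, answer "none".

09:00

Oren free within 08:00–18:00: 08:15–08:30, 08:45–09:45, 10:00–10:30, 13:15–14:15, 17:30–17:45.
Oren ∩ Jamal: 08:15–08:30, 08:45–09:45, 10:00–10:30, 13:15–14:15, 17:30–17:45.
Oren ∩ Jamal ∩ Chen: 08:15–08:30, 08:45–09:45, 10:00–10:30, 13:15–13:45, 17:30–17:45.
Windows ≥ 45 min: 08:45–09:45.
Latest start in the last window 08:45–09:45 is 09:45 − 45 min = 09:00.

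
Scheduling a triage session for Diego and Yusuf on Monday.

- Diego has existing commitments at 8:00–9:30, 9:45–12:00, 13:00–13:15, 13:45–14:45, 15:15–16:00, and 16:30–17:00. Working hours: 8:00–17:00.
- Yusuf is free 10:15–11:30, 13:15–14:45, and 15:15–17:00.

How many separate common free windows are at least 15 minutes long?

2

Diego free within 08:00–17:00: 09:30–09:45, 12:00–13:00, 13:15–13:45, 14:45–15:15, 16:00–16:30.
Diego ∩ Yusuf: 13:15–13:45, 16:00–16:30.
Windows ≥ 15 min: 13:15–13:45, 16:00–16:30.
That's 2 windows.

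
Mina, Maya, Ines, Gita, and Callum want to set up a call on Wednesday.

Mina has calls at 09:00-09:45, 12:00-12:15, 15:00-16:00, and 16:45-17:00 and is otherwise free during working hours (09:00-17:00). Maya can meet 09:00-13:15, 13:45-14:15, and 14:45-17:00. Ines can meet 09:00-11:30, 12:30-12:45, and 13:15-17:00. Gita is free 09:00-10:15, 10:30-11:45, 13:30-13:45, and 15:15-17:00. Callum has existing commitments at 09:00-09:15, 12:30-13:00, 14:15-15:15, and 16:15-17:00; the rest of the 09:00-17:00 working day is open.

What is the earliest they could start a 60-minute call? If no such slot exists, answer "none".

10:30

Mina free within 09:00–17:00: 09:45–12:00, 12:15–15:00, 16:00–16:45.
Callum free within 09:00–17:00: 09:15–12:30, 13:00–14:15, 15:15–16:15.
Mina ∩ Maya: 09:45–12:00, 12:15–13:15, 13:45–14:15, 14:45–15:00, 16:00–16:45.
Mina ∩ Maya ∩ Ines: 09:45–11:30, 12:30–12:45, 13:45–14:15, 14:45–15:00, 16:00–16:45.
Mina ∩ Maya ∩ Ines ∩ Gita: 09:45–10:15, 10:30–11:30, 16:00–16:45.
Mina ∩ Maya ∩ Ines ∩ Gita ∩ Callum: 09:45–10:15, 10:30–11:30, 16:00–16:15.
Windows ≥ 60 min: 10:30–11:30.
Earliest such window starts at 10:30.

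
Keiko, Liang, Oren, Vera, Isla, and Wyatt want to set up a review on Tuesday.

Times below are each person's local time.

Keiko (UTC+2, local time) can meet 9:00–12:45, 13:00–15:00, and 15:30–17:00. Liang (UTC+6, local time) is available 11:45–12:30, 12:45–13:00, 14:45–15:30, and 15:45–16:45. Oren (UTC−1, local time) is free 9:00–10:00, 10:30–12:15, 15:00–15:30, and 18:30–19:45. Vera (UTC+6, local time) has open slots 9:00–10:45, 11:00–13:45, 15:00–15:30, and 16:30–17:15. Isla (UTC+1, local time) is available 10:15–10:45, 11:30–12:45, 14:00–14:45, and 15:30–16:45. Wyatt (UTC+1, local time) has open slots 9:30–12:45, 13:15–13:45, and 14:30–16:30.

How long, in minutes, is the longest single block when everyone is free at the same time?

Keiko → UTC: 07:00–10:45, 11:00–13:00, 13:30–15:00.
Liang → UTC: 05:45–06:30, 06:45–07:00, 08:45–09:30, 09:45–10:45.
Oren → UTC: 10:00–11:00, 11:30–13:15, 16:00–16:30, 19:30–20:45.
Vera → UTC: 03:00–04:45, 05:00–07:45, 09:00–09:30, 10:30–11:15.
Isla → UTC: 09:15–09:45, 10:30–11:45, 13:00–13:45, 14:30–15:45.
Wyatt → UTC: 08:30–11:45, 12:15–12:45, 13:30–15:30.
Keiko ∩ Liang: 08:45–09:30, 09:45–10:45.
Keiko ∩ Liang ∩ Oren: 10:00–10:45.
Keiko ∩ Liang ∩ Oren ∩ Vera: 10:30–10:45.
Keiko ∩ Liang ∩ Oren ∩ Vera ∩ Isla: 10:30–10:45.
Keiko ∩ Liang ∩ Oren ∩ Vera ∩ Isla ∩ Wyatt: 10:30–10:45.
Single common window of 15 minutes.

15 minutes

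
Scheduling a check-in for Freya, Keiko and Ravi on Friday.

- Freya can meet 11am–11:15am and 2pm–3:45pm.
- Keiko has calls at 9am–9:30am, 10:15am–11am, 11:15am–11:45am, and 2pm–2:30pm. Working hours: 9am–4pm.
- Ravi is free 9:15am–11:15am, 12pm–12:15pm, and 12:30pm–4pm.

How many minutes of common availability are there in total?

Keiko free within 09:00–16:00: 09:30–10:15, 11:00–11:15, 11:45–14:00, 14:30–16:00.
Freya ∩ Keiko: 11:00–11:15, 14:30–15:45.
Freya ∩ Keiko ∩ Ravi: 11:00–11:15, 14:30–15:45.
Total common minutes: 15 + 75 = 90.

90 minutes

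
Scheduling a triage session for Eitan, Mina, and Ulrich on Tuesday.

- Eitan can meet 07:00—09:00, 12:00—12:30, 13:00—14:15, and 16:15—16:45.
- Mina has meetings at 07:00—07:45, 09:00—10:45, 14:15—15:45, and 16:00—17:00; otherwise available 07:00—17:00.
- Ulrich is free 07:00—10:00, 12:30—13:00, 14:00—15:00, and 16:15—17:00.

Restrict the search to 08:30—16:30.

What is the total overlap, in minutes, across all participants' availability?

45 minutes

Mina free within 07:00–17:00: 07:45–09:00, 10:45–14:15, 15:45–16:00.
Eitan ∩ Mina: 07:45–09:00, 12:00–12:30, 13:00–14:15.
Eitan ∩ Mina ∩ Ulrich: 07:45–09:00, 14:00–14:15.
Restricted to 08:30–16:30: 08:30–09:00, 14:00–14:15.
Total common minutes: 30 + 15 = 45.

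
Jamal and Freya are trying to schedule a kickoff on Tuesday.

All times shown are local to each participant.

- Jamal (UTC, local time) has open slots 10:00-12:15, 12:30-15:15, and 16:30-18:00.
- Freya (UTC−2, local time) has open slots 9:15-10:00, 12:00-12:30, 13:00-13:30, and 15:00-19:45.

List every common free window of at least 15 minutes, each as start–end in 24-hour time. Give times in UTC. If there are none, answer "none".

Jamal → UTC: 10:00–12:15, 12:30–15:15, 16:30–18:00.
Freya → UTC: 11:15–12:00, 14:00–14:30, 15:00–15:30, 17:00–21:45.
Jamal ∩ Freya: 11:15–12:00, 14:00–14:30, 15:00–15:15, 17:00–18:00.
Windows ≥ 15 min: 11:15–12:00, 14:00–14:30, 15:00–15:15, 17:00–18:00.

11:15–12:00, 14:00–14:30, 15:00–15:15, 17:00–18:00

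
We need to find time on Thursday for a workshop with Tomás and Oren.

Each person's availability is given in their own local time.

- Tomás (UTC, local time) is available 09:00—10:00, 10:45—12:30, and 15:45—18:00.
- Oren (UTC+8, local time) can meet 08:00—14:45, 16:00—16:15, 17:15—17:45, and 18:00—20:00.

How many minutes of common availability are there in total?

Tomás → UTC: 09:00–10:00, 10:45–12:30, 15:45–18:00.
Oren → UTC: 00:00–06:45, 08:00–08:15, 09:15–09:45, 10:00–12:00.
Tomás ∩ Oren: 09:15–09:45, 10:45–12:00.
Total common minutes: 30 + 75 = 105.

105 minutes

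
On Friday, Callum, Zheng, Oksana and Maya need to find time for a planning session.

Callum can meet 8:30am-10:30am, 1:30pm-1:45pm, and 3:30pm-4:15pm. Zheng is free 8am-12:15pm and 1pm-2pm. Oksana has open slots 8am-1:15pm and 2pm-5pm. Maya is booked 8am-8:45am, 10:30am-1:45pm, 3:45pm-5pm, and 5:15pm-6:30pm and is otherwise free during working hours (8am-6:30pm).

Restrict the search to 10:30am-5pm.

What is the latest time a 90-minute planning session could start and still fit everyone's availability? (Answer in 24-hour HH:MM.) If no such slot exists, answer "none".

none

Maya free within 08:00–18:30: 08:45–10:30, 13:45–15:45, 17:00–17:15.
Callum ∩ Zheng: 08:30–10:30, 13:30–13:45.
Callum ∩ Zheng ∩ Oksana: 08:30–10:30.
Callum ∩ Zheng ∩ Oksana ∩ Maya: 08:45–10:30.
Restricted to 10:30–17:00: (none).
Windows ≥ 90 min: (none).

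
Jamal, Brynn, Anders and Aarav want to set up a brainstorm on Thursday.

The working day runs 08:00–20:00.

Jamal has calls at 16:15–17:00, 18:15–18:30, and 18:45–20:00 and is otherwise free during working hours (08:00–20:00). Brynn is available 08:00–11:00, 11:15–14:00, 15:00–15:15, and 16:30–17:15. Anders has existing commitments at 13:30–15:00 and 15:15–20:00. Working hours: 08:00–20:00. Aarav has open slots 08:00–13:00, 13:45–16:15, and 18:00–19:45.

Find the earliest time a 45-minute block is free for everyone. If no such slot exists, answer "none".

Jamal free within 08:00–20:00: 08:00–16:15, 17:00–18:15, 18:30–18:45.
Anders free within 08:00–20:00: 08:00–13:30, 15:00–15:15.
Jamal ∩ Brynn: 08:00–11:00, 11:15–14:00, 15:00–15:15, 17:00–17:15.
Jamal ∩ Brynn ∩ Anders: 08:00–11:00, 11:15–13:30, 15:00–15:15.
Jamal ∩ Brynn ∩ Anders ∩ Aarav: 08:00–11:00, 11:15–13:00, 15:00–15:15.
Windows ≥ 45 min: 08:00–11:00, 11:15–13:00.
Earliest such window starts at 08:00.

08:00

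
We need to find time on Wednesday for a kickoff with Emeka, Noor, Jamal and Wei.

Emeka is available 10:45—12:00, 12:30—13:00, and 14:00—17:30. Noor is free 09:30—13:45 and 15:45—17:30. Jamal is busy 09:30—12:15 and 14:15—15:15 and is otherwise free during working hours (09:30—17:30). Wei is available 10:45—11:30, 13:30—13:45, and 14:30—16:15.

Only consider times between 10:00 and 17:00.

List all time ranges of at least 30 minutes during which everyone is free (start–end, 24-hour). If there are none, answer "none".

15:45–16:15

Jamal free within 09:30–17:30: 12:15–14:15, 15:15–17:30.
Emeka ∩ Noor: 10:45–12:00, 12:30–13:00, 15:45–17:30.
Emeka ∩ Noor ∩ Jamal: 12:30–13:00, 15:45–17:30.
Emeka ∩ Noor ∩ Jamal ∩ Wei: 15:45–16:15.
Restricted to 10:00–17:00: 15:45–16:15.
Windows ≥ 30 min: 15:45–16:15.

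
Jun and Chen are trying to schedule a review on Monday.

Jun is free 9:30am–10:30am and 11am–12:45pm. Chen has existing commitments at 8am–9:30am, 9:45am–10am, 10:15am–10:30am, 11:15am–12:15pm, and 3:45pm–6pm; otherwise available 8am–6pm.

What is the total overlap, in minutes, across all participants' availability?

75 minutes

Chen free within 08:00–18:00: 09:30–09:45, 10:00–10:15, 10:30–11:15, 12:15–15:45.
Jun ∩ Chen: 09:30–09:45, 10:00–10:15, 11:00–11:15, 12:15–12:45.
Total common minutes: 15 + 15 + 15 + 30 = 75.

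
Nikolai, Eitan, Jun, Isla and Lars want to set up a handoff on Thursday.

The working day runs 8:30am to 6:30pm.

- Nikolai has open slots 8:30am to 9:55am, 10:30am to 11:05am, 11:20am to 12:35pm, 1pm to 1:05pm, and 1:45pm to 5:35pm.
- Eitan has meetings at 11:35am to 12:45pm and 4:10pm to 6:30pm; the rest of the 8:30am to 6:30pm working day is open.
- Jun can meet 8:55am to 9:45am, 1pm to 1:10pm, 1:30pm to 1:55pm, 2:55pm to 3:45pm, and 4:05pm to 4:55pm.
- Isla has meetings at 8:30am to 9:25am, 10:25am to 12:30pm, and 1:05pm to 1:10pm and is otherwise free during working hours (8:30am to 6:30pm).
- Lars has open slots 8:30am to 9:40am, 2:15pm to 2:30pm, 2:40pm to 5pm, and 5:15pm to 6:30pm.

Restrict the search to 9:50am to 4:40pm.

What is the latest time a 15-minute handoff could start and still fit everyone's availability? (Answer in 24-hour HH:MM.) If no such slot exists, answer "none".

15:30

Eitan free within 08:30–18:30: 08:30–11:35, 12:45–16:10.
Isla free within 08:30–18:30: 09:25–10:25, 12:30–13:05, 13:10–18:30.
Nikolai ∩ Eitan: 08:30–09:55, 10:30–11:05, 11:20–11:35, 13:00–13:05, 13:45–16:10.
Nikolai ∩ Eitan ∩ Jun: 08:55–09:45, 13:00–13:05, 13:45–13:55, 14:55–15:45, 16:05–16:10.
Nikolai ∩ Eitan ∩ Jun ∩ Isla: 09:25–09:45, 13:00–13:05, 13:45–13:55, 14:55–15:45, 16:05–16:10.
Nikolai ∩ Eitan ∩ Jun ∩ Isla ∩ Lars: 09:25–09:40, 14:55–15:45, 16:05–16:10.
Restricted to 09:50–16:40: 14:55–15:45, 16:05–16:10.
Windows ≥ 15 min: 14:55–15:45.
Latest start in the last window 14:55–15:45 is 15:45 − 15 min = 15:30.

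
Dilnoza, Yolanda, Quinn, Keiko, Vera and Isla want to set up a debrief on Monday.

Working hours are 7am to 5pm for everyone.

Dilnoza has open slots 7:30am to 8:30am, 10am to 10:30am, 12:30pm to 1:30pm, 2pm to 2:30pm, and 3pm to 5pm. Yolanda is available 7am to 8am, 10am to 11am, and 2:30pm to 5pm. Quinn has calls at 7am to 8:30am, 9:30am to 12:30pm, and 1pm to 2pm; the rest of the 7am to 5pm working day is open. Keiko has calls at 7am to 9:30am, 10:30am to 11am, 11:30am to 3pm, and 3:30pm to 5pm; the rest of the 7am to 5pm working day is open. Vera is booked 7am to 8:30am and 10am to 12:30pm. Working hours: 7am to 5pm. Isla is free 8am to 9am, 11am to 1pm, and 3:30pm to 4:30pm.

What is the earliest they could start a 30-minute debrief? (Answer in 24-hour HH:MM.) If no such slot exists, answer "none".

none

Quinn free within 07:00–17:00: 08:30–09:30, 12:30–13:00, 14:00–17:00.
Keiko free within 07:00–17:00: 09:30–10:30, 11:00–11:30, 15:00–15:30.
Vera free within 07:00–17:00: 08:30–10:00, 12:30–17:00.
Dilnoza ∩ Yolanda: 07:30–08:00, 10:00–10:30, 15:00–17:00.
Dilnoza ∩ Yolanda ∩ Quinn: 15:00–17:00.
Dilnoza ∩ Yolanda ∩ Quinn ∩ Keiko: 15:00–15:30.
Dilnoza ∩ Yolanda ∩ Quinn ∩ Keiko ∩ Vera: 15:00–15:30.
Dilnoza ∩ Yolanda ∩ Quinn ∩ Keiko ∩ Vera ∩ Isla: (none).
Windows ≥ 30 min: (none).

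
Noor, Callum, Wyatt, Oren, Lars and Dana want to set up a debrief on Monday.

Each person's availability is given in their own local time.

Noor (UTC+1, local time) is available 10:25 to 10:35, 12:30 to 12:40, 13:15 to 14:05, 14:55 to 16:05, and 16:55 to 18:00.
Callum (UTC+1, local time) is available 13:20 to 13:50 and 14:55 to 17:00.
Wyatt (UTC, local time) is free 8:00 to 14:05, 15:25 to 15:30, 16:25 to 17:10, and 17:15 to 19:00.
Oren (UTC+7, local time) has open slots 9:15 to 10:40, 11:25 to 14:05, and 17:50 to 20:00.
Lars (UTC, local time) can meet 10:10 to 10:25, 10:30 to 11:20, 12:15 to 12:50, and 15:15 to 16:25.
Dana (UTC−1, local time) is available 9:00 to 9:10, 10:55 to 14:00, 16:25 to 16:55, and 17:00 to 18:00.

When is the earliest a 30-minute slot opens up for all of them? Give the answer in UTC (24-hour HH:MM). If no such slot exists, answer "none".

Noor → UTC: 09:25–09:35, 11:30–11:40, 12:15–13:05, 13:55–15:05, 15:55–17:00.
Callum → UTC: 12:20–12:50, 13:55–16:00.
Wyatt → UTC: 08:00–14:05, 15:25–15:30, 16:25–17:10, 17:15–19:00.
Oren → UTC: 02:15–03:40, 04:25–07:05, 10:50–13:00.
Lars → UTC: 10:10–10:25, 10:30–11:20, 12:15–12:50, 15:15–16:25.
Dana → UTC: 10:00–10:10, 11:55–15:00, 17:25–17:55, 18:00–19:00.
Noor ∩ Callum: 12:20–12:50, 13:55–15:05, 15:55–16:00.
Noor ∩ Callum ∩ Wyatt: 12:20–12:50, 13:55–14:05.
Noor ∩ Callum ∩ Wyatt ∩ Oren: 12:20–12:50.
Noor ∩ Callum ∩ Wyatt ∩ Oren ∩ Lars: 12:20–12:50.
Noor ∩ Callum ∩ Wyatt ∩ Oren ∩ Lars ∩ Dana: 12:20–12:50.
Windows ≥ 30 min: 12:20–12:50.
Earliest such window starts at 12:20.

12:20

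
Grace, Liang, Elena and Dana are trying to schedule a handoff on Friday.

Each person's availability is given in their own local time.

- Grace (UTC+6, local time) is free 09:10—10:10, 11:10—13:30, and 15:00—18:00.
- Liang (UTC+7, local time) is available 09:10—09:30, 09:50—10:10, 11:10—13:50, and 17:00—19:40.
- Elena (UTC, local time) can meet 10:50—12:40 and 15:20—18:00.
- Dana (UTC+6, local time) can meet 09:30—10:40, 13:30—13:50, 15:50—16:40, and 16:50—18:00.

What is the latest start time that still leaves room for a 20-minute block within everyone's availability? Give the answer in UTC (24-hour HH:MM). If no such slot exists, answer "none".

11:40

Grace → UTC: 03:10–04:10, 05:10–07:30, 09:00–12:00.
Liang → UTC: 02:10–02:30, 02:50–03:10, 04:10–06:50, 10:00–12:40.
Elena → UTC: 10:50–12:40, 15:20–18:00.
Dana → UTC: 03:30–04:40, 07:30–07:50, 09:50–10:40, 10:50–12:00.
Grace ∩ Liang: 05:10–06:50, 10:00–12:00.
Grace ∩ Liang ∩ Elena: 10:50–12:00.
Grace ∩ Liang ∩ Elena ∩ Dana: 10:50–12:00.
Windows ≥ 20 min: 10:50–12:00.
Latest start in the last window 10:50–12:00 is 12:00 − 20 min = 11:40.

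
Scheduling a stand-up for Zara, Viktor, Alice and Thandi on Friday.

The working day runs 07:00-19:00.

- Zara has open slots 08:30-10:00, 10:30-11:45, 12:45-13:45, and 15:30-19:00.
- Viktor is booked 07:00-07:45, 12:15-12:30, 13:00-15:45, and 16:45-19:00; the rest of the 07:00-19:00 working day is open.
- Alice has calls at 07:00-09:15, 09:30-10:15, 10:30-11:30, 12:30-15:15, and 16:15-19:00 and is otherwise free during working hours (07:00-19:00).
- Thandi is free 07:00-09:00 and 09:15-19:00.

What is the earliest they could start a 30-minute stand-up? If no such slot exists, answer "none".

Viktor free within 07:00–19:00: 07:45–12:15, 12:30–13:00, 15:45–16:45.
Alice free within 07:00–19:00: 09:15–09:30, 10:15–10:30, 11:30–12:30, 15:15–16:15.
Zara ∩ Viktor: 08:30–10:00, 10:30–11:45, 12:45–13:00, 15:45–16:45.
Zara ∩ Viktor ∩ Alice: 09:15–09:30, 11:30–11:45, 15:45–16:15.
Zara ∩ Viktor ∩ Alice ∩ Thandi: 09:15–09:30, 11:30–11:45, 15:45–16:15.
Windows ≥ 30 min: 15:45–16:15.
Earliest such window starts at 15:45.

15:45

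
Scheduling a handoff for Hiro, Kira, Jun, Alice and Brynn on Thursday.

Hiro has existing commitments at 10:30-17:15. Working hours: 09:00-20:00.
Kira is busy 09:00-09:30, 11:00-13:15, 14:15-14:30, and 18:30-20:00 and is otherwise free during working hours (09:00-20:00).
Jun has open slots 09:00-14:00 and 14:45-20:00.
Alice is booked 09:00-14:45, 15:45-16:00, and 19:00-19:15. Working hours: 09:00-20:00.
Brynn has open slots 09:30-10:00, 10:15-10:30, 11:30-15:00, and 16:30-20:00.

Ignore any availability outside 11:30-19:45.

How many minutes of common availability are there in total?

75 minutes

Hiro free within 09:00–20:00: 09:00–10:30, 17:15–20:00.
Kira free within 09:00–20:00: 09:30–11:00, 13:15–14:15, 14:30–18:30.
Alice free within 09:00–20:00: 14:45–15:45, 16:00–19:00, 19:15–20:00.
Hiro ∩ Kira: 09:30–10:30, 17:15–18:30.
Hiro ∩ Kira ∩ Jun: 09:30–10:30, 17:15–18:30.
Hiro ∩ Kira ∩ Jun ∩ Alice: 17:15–18:30.
Hiro ∩ Kira ∩ Jun ∩ Alice ∩ Brynn: 17:15–18:30.
Restricted to 11:30–19:45: 17:15–18:30.
Total common minutes: 75.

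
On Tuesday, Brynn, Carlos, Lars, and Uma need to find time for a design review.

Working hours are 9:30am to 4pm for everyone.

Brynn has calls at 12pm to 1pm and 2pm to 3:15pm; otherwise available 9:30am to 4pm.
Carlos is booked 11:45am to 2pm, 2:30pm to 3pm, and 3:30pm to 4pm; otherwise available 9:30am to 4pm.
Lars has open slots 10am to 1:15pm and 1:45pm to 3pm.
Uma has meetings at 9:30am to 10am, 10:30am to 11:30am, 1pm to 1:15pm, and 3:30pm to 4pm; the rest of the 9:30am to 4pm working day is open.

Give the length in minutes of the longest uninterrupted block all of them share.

Brynn free within 09:30–16:00: 09:30–12:00, 13:00–14:00, 15:15–16:00.
Carlos free within 09:30–16:00: 09:30–11:45, 14:00–14:30, 15:00–15:30.
Uma free within 09:30–16:00: 10:00–10:30, 11:30–13:00, 13:15–15:30.
Brynn ∩ Carlos: 09:30–11:45, 15:15–15:30.
Brynn ∩ Carlos ∩ Lars: 10:00–11:45.
Brynn ∩ Carlos ∩ Lars ∩ Uma: 10:00–10:30, 11:30–11:45.
Common window lengths: 30, 15 min; longest is 30.

30 minutes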